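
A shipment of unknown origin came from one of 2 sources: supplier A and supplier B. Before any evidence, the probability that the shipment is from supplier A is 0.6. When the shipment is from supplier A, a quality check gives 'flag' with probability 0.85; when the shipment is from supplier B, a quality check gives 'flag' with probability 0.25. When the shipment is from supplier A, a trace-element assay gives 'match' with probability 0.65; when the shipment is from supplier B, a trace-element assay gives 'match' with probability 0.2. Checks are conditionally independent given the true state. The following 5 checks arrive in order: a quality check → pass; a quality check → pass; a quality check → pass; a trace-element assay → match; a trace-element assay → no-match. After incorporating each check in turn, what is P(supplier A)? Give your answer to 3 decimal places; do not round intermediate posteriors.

After a quality check='pass': P(supplier A) = 0.15·0.6000 / (0.15·0.6000 + 0.75·0.4000) ≈ 0.2308
After a quality check='pass': P(supplier A) = 0.15·0.2308 / (0.15·0.2308 + 0.75·0.7692) ≈ 0.0566
After a quality check='pass': P(supplier A) = 0.15·0.0566 / (0.15·0.0566 + 0.75·0.9434) ≈ 0.0119
After a trace-element assay='match': P(supplier A) = 0.65·0.0119 / (0.65·0.0119 + 0.2·0.9881) ≈ 0.0375
After a trace-element assay='no-match': P(supplier A) = 0.35·0.0375 / (0.35·0.0375 + 0.8·0.9625) ≈ 0.0168

0.017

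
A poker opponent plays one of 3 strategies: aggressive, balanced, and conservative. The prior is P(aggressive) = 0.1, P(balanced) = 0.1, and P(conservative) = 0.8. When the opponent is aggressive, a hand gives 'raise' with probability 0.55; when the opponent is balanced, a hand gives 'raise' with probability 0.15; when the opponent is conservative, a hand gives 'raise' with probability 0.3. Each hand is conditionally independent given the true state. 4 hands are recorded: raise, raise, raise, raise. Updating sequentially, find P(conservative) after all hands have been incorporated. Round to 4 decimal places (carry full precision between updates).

0.4132

After 'raise': normaliser = 0.55·0.1000 + 0.15·0.1000 + 0.3·0.8000; P(aggressive) ≈ 0.1774, P(balanced) ≈ 0.0484, P(conservative) ≈ 0.7742
After 'raise': normaliser = 0.55·0.1774 + 0.15·0.0484 + 0.3·0.7742; P(aggressive) ≈ 0.2895, P(balanced) ≈ 0.0215, P(conservative) ≈ 0.6890
After 'raise': normaliser = 0.55·0.2895 + 0.15·0.0215 + 0.3·0.6890; P(aggressive) ≈ 0.4313, P(balanced) ≈ 0.0087, P(conservative) ≈ 0.5599
After 'raise': normaliser = 0.55·0.4313 + 0.15·0.0087 + 0.3·0.5599; P(aggressive) ≈ 0.5835, P(balanced) ≈ 0.0032, P(conservative) ≈ 0.4132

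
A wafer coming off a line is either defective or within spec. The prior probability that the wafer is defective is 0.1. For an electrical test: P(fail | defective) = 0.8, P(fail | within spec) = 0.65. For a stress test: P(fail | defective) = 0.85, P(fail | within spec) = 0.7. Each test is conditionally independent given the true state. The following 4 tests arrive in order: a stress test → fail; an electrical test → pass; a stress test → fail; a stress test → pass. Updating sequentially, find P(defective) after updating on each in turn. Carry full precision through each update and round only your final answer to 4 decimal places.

0.0447

After a stress test='fail': P(defective) = 0.85·0.1000 / (0.85·0.1000 + 0.7·0.9000) ≈ 0.1189
After an electrical test='pass': P(defective) = 0.2·0.1189 / (0.2·0.1189 + 0.35·0.8811) ≈ 0.0716
After a stress test='fail': P(defective) = 0.85·0.0716 / (0.85·0.0716 + 0.7·0.9284) ≈ 0.0856
After a stress test='pass': P(defective) = 0.15·0.0856 / (0.15·0.0856 + 0.3·0.9144) ≈ 0.0447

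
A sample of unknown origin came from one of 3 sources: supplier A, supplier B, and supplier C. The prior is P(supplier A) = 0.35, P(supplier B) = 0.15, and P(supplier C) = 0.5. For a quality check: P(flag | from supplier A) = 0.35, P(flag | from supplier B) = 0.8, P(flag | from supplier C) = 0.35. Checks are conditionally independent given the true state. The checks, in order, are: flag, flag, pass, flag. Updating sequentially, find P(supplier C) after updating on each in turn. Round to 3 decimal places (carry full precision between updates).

0.357

Each posterior becomes the prior for the next update.
After 'flag': normaliser = 0.35·0.3500 + 0.8·0.1500 + 0.35·0.5000; P(supplier A) ≈ 0.2934, P(supplier B) ≈ 0.2874, P(supplier C) ≈ 0.4192
After 'flag': normaliser = 0.35·0.2934 + 0.8·0.2874 + 0.35·0.4192; P(supplier A) ≈ 0.2142, P(supplier B) ≈ 0.4797, P(supplier C) ≈ 0.3061
After 'pass': normaliser = 0.65·0.2142 + 0.2·0.4797 + 0.65·0.3061; P(supplier A) ≈ 0.3208, P(supplier B) ≈ 0.2210, P(supplier C) ≈ 0.4582
After 'flag': normaliser = 0.35·0.3208 + 0.8·0.2210 + 0.35·0.4582; P(supplier A) ≈ 0.2498, P(supplier B) ≈ 0.3934, P(supplier C) ≈ 0.3568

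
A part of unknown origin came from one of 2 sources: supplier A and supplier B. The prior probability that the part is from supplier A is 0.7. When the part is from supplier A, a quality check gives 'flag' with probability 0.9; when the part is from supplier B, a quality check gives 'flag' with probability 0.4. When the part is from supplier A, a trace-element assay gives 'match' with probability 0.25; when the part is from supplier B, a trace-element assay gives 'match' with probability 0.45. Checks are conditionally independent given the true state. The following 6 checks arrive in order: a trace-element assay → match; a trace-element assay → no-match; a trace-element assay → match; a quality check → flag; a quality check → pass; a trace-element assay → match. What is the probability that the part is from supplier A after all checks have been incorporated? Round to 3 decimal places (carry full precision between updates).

0.170

Each posterior becomes the prior for the next update.
After a trace-element assay='match': P(supplier A) = 0.25·0.7000 / (0.25·0.7000 + 0.45·0.3000) ≈ 0.5645
After a trace-element assay='no-match': P(supplier A) = 0.75·0.5645 / (0.75·0.5645 + 0.55·0.4355) ≈ 0.6387
After a trace-element assay='match': P(supplier A) = 0.25·0.6387 / (0.25·0.6387 + 0.45·0.3613) ≈ 0.4955
After a quality check='flag': P(supplier A) = 0.9·0.4955 / (0.9·0.4955 + 0.4·0.5045) ≈ 0.6884
After a quality check='pass': P(supplier A) = 0.1·0.6884 / (0.1·0.6884 + 0.6·0.3116) ≈ 0.2691
After a trace-element assay='match': P(supplier A) = 0.25·0.2691 / (0.25·0.2691 + 0.45·0.7309) ≈ 0.1698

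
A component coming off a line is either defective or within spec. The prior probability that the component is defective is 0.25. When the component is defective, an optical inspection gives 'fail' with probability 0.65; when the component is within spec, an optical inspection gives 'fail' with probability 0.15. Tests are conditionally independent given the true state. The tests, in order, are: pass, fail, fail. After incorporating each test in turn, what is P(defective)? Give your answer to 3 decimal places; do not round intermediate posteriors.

After 'pass': P(defective) = 0.35·0.2500 / (0.35·0.2500 + 0.85·0.7500) ≈ 0.1207
After 'fail': P(defective) = 0.65·0.1207 / (0.65·0.1207 + 0.15·0.8793) ≈ 0.3730
After 'fail': P(defective) = 0.65·0.3730 / (0.65·0.3730 + 0.15·0.6270) ≈ 0.7205

0.720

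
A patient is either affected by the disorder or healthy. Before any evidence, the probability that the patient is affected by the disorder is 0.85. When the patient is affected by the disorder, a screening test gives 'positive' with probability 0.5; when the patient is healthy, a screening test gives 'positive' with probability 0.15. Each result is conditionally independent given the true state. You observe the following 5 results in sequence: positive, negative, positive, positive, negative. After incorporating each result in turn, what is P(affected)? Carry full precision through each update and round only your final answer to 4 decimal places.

0.9864

After 'positive': P(affected) = 0.5·0.8500 / (0.5·0.8500 + 0.15·0.1500) ≈ 0.9497
After 'negative': P(affected) = 0.5·0.9497 / (0.5·0.9497 + 0.85·0.0503) ≈ 0.9174
After 'positive': P(affected) = 0.5·0.9174 / (0.5·0.9174 + 0.15·0.0826) ≈ 0.9737
After 'positive': P(affected) = 0.5·0.9737 / (0.5·0.9737 + 0.15·0.0263) ≈ 0.9920
After 'negative': P(affected) = 0.5·0.9920 / (0.5·0.9920 + 0.85·0.0080) ≈ 0.9864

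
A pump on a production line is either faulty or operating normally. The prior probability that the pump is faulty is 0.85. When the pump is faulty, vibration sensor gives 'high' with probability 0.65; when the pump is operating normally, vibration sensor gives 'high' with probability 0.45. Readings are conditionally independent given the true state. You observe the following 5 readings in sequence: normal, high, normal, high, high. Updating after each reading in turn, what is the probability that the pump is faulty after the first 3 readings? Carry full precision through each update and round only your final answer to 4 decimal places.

0.7682

After 'normal': P(faulty) = 0.35·0.8500 / (0.35·0.8500 + 0.55·0.1500) ≈ 0.7829
After 'high': P(faulty) = 0.65·0.7829 / (0.65·0.7829 + 0.45·0.2171) ≈ 0.8389
After 'normal': P(faulty) = 0.35·0.8389 / (0.35·0.8389 + 0.55·0.1611) ≈ 0.7682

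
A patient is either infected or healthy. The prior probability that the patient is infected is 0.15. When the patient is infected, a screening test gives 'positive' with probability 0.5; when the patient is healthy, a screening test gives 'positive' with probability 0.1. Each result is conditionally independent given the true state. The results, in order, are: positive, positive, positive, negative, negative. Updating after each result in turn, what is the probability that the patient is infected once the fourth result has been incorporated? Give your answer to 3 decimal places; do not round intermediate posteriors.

0.925

After 'positive': P(infected) = 0.5·0.1500 / (0.5·0.1500 + 0.1·0.8500) ≈ 0.4688
After 'positive': P(infected) = 0.5·0.4688 / (0.5·0.4688 + 0.1·0.5312) ≈ 0.8152
After 'positive': P(infected) = 0.5·0.8152 / (0.5·0.8152 + 0.1·0.1848) ≈ 0.9566
After 'negative': P(infected) = 0.5·0.9566 / (0.5·0.9566 + 0.9·0.0434) ≈ 0.9246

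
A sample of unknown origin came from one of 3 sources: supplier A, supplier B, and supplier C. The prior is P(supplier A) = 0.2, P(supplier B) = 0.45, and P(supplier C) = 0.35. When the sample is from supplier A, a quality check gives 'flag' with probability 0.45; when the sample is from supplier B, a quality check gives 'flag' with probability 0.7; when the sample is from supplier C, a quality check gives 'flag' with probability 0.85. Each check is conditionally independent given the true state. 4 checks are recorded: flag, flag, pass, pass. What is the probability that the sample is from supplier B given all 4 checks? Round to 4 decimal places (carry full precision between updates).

0.5252

After 'flag': normaliser = 0.45·0.2000 + 0.7·0.4500 + 0.85·0.3500; P(supplier A) ≈ 0.1281, P(supplier B) ≈ 0.4484, P(supplier C) ≈ 0.4235
After 'flag': normaliser = 0.45·0.1281 + 0.7·0.4484 + 0.85·0.4235; P(supplier A) ≈ 0.0788, P(supplier B) ≈ 0.4291, P(supplier C) ≈ 0.4921
After 'pass': normaliser = 0.55·0.0788 + 0.3·0.4291 + 0.15·0.4921; P(supplier A) ≈ 0.1763, P(supplier B) ≈ 0.5235, P(supplier C) ≈ 0.3002
After 'pass': normaliser = 0.55·0.1763 + 0.3·0.5235 + 0.15·0.3002; P(supplier A) ≈ 0.3242, P(supplier B) ≈ 0.5252, P(supplier C) ≈ 0.1506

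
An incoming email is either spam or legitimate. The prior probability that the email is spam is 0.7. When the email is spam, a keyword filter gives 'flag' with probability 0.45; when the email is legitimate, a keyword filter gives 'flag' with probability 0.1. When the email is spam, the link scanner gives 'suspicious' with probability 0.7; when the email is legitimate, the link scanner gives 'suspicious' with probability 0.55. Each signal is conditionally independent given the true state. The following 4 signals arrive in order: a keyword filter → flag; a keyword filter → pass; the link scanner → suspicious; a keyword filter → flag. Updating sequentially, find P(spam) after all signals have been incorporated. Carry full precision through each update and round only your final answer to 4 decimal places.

After a keyword filter='flag': P(spam) = 0.45·0.7000 / (0.45·0.7000 + 0.1·0.3000) ≈ 0.9130
After a keyword filter='pass': P(spam) = 0.55·0.9130 / (0.55·0.9130 + 0.9·0.0870) ≈ 0.8652
After the link scanner='suspicious': P(spam) = 0.7·0.8652 / (0.7·0.8652 + 0.55·0.1348) ≈ 0.8909
After a keyword filter='flag': P(spam) = 0.45·0.8909 / (0.45·0.8909 + 0.1·0.1091) ≈ 0.9735

0.9735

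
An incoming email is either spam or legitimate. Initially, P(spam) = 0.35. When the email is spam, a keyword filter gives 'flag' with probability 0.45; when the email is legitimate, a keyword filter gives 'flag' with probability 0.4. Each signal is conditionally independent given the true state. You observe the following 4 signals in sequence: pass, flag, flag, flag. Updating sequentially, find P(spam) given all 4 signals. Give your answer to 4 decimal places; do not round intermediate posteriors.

0.4127

Each posterior becomes the prior for the next update.
After 'pass': P(spam) = 0.55·0.3500 / (0.55·0.3500 + 0.6·0.6500) ≈ 0.3305
After 'flag': P(spam) = 0.45·0.3305 / (0.45·0.3305 + 0.4·0.6695) ≈ 0.3570
After 'flag': P(spam) = 0.45·0.3570 / (0.45·0.3570 + 0.4·0.6430) ≈ 0.3845
After 'flag': P(spam) = 0.45·0.3845 / (0.45·0.3845 + 0.4·0.6155) ≈ 0.4127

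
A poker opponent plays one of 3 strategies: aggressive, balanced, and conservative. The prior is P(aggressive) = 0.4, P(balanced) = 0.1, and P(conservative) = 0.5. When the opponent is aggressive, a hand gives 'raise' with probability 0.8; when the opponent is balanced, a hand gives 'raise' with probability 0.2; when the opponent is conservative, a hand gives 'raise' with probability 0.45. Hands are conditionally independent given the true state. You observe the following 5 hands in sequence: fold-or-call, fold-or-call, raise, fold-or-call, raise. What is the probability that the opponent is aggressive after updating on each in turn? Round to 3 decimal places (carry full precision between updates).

0.098

Apply Bayes' rule sequentially, carrying P(aggressive) forward.
After 'fold-or-call': normaliser = 0.2·0.4000 + 0.8·0.1000 + 0.55·0.5000; P(aggressive) ≈ 0.1839, P(balanced) ≈ 0.1839, P(conservative) ≈ 0.6322
After 'fold-or-call': normaliser = 0.2·0.1839 + 0.8·0.1839 + 0.55·0.6322; P(aggressive) ≈ 0.0692, P(balanced) ≈ 0.2768, P(conservative) ≈ 0.6541
After 'raise': normaliser = 0.8·0.0692 + 0.2·0.2768 + 0.45·0.6541; P(aggressive) ≈ 0.1367, P(balanced) ≈ 0.1367, P(conservative) ≈ 0.7267
After 'fold-or-call': normaliser = 0.2·0.1367 + 0.8·0.1367 + 0.55·0.7267; P(aggressive) ≈ 0.0510, P(balanced) ≈ 0.2038, P(conservative) ≈ 0.7452
After 'raise': normaliser = 0.8·0.0510 + 0.2·0.2038 + 0.45·0.7452; P(aggressive) ≈ 0.0978, P(balanced) ≈ 0.0978, P(conservative) ≈ 0.8044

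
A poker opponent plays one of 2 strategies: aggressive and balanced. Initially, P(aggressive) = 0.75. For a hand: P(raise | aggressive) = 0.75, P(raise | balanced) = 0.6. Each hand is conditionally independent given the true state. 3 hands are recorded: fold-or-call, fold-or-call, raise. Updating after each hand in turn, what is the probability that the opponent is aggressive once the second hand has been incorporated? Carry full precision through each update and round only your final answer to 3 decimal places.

After 'fold-or-call': P(aggressive) = 0.25·0.7500 / (0.25·0.7500 + 0.4·0.2500) ≈ 0.6522
After 'fold-or-call': P(aggressive) = 0.25·0.6522 / (0.25·0.6522 + 0.4·0.3478) ≈ 0.5396

0.540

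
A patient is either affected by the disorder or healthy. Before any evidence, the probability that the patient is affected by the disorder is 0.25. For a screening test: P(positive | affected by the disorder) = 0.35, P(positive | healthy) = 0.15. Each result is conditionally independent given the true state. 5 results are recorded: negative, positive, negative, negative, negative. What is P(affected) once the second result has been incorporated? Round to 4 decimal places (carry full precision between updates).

0.3730

Apply Bayes' rule sequentially, carrying P(affected) forward.
After 'negative': P(affected) = 0.65·0.2500 / (0.65·0.2500 + 0.85·0.7500) ≈ 0.2031
After 'positive': P(affected) = 0.35·0.2031 / (0.35·0.2031 + 0.15·0.7969) ≈ 0.3730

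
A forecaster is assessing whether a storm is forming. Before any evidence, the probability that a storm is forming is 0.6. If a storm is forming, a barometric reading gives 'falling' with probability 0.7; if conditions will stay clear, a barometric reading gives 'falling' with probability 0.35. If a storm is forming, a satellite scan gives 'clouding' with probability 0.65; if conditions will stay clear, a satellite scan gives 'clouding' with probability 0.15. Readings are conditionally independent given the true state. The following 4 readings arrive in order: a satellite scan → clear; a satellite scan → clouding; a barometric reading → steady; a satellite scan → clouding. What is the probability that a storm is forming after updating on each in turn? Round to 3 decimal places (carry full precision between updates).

After a satellite scan='clear': P(storm) = 0.35·0.6000 / (0.35·0.6000 + 0.85·0.4000) ≈ 0.3818
After a satellite scan='clouding': P(storm) = 0.65·0.3818 / (0.65·0.3818 + 0.15·0.6182) ≈ 0.7280
After a barometric reading='steady': P(storm) = 0.3·0.7280 / (0.3·0.7280 + 0.65·0.2720) ≈ 0.5526
After a satellite scan='clouding': P(storm) = 0.65·0.5526 / (0.65·0.5526 + 0.15·0.4474) ≈ 0.8426

0.843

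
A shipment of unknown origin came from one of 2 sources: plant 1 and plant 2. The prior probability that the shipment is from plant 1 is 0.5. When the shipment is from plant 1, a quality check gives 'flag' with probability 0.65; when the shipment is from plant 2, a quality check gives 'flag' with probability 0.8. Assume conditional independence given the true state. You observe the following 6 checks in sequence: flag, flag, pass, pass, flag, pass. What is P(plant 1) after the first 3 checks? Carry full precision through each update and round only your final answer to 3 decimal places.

0.536

After 'flag': P(plant 1) = 0.65·0.5000 / (0.65·0.5000 + 0.8·0.5000) ≈ 0.4483
After 'flag': P(plant 1) = 0.65·0.4483 / (0.65·0.4483 + 0.8·0.5517) ≈ 0.3976
After 'pass': P(plant 1) = 0.35·0.3976 / (0.35·0.3976 + 0.2·0.6024) ≈ 0.5360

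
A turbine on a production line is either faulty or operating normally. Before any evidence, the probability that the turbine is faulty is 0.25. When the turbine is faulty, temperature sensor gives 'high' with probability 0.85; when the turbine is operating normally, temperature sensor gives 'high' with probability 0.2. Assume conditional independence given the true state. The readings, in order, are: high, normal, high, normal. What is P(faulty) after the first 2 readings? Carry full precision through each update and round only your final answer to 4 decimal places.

After 'high': P(faulty) = 0.85·0.2500 / (0.85·0.2500 + 0.2·0.7500) ≈ 0.5862
After 'normal': P(faulty) = 0.15·0.5862 / (0.15·0.5862 + 0.8·0.4138) ≈ 0.2099

0.2099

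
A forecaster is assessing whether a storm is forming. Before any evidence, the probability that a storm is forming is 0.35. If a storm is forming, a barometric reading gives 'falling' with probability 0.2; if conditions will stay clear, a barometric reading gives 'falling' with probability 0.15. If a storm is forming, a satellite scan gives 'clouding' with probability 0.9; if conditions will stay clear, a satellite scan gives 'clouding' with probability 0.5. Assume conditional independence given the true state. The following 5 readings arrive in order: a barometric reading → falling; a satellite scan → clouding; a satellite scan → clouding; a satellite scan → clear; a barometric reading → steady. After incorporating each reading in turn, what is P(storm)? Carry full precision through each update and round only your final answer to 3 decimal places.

0.305

After a barometric reading='falling': P(storm) = 0.2·0.3500 / (0.2·0.3500 + 0.15·0.6500) ≈ 0.4179
After a satellite scan='clouding': P(storm) = 0.9·0.4179 / (0.9·0.4179 + 0.5·0.5821) ≈ 0.5638
After a satellite scan='clouding': P(storm) = 0.9·0.5638 / (0.9·0.5638 + 0.5·0.4362) ≈ 0.6994
After a satellite scan='clear': P(storm) = 0.1·0.6994 / (0.1·0.6994 + 0.5·0.3006) ≈ 0.3175
After a barometric reading='steady': P(storm) = 0.8·0.3175 / (0.8·0.3175 + 0.85·0.6825) ≈ 0.3045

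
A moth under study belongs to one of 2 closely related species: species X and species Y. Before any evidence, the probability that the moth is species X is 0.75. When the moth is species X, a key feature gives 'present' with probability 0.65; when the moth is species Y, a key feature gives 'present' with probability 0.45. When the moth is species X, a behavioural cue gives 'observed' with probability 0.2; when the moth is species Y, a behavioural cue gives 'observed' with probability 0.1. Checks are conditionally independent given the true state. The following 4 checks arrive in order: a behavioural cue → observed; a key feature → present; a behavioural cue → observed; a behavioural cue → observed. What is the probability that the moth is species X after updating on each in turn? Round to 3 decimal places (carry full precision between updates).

0.972

After a behavioural cue='observed': P(species X) = 0.2·0.7500 / (0.2·0.7500 + 0.1·0.2500) ≈ 0.8571
After a key feature='present': P(species X) = 0.65·0.8571 / (0.65·0.8571 + 0.45·0.1429) ≈ 0.8966
After a behavioural cue='observed': P(species X) = 0.2·0.8966 / (0.2·0.8966 + 0.1·0.1034) ≈ 0.9455
After a behavioural cue='observed': P(species X) = 0.2·0.9455 / (0.2·0.9455 + 0.1·0.0545) ≈ 0.9720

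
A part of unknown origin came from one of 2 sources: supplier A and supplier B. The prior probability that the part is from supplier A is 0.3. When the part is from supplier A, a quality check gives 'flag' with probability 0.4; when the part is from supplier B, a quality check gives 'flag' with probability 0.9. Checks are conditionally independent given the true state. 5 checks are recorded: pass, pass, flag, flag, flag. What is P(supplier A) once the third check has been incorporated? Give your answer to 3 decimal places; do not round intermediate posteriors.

Apply Bayes' rule sequentially, carrying P(supplier A) forward.
After 'pass': P(supplier A) = 0.6·0.3000 / (0.6·0.3000 + 0.1·0.7000) ≈ 0.7200
After 'pass': P(supplier A) = 0.6·0.7200 / (0.6·0.7200 + 0.1·0.2800) ≈ 0.9391
After 'flag': P(supplier A) = 0.4·0.9391 / (0.4·0.9391 + 0.9·0.0609) ≈ 0.8727

0.873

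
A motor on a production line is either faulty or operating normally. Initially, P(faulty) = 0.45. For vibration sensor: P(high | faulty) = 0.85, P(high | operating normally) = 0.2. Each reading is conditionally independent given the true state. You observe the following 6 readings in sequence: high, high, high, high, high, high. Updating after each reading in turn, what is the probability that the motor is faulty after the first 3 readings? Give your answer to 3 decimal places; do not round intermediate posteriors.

Apply Bayes' rule sequentially, carrying P(faulty) forward.
After 'high': P(faulty) = 0.85·0.4500 / (0.85·0.4500 + 0.2·0.5500) ≈ 0.7766
After 'high': P(faulty) = 0.85·0.7766 / (0.85·0.7766 + 0.2·0.2234) ≈ 0.9366
After 'high': P(faulty) = 0.85·0.9366 / (0.85·0.9366 + 0.2·0.0634) ≈ 0.9843

0.984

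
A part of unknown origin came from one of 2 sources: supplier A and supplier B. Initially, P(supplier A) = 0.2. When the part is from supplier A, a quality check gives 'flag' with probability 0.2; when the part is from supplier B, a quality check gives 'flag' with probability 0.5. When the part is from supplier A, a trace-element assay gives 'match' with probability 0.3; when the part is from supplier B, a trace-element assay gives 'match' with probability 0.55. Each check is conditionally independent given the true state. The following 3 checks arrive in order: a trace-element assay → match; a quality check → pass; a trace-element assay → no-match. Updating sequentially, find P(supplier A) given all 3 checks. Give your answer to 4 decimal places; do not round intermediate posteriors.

Apply Bayes' rule sequentially, carrying P(supplier A) forward.
After a trace-element assay='match': P(supplier A) = 0.3·0.2000 / (0.3·0.2000 + 0.55·0.8000) ≈ 0.1200
After a quality check='pass': P(supplier A) = 0.8·0.1200 / (0.8·0.1200 + 0.5·0.8800) ≈ 0.1791
After a trace-element assay='no-match': P(supplier A) = 0.7·0.1791 / (0.7·0.1791 + 0.45·0.8209) ≈ 0.2534

0.2534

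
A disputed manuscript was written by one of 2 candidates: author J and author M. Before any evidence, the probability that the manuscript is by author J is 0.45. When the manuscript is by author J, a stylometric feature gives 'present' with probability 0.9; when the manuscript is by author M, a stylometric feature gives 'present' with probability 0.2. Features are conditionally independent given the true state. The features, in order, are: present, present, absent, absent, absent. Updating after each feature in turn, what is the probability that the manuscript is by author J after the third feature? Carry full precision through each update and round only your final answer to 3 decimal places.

After 'present': P(author J) = 0.9·0.4500 / (0.9·0.4500 + 0.2·0.5500) ≈ 0.7864
After 'present': P(author J) = 0.9·0.7864 / (0.9·0.7864 + 0.2·0.2136) ≈ 0.9431
After 'absent': P(author J) = 0.1·0.9431 / (0.1·0.9431 + 0.8·0.0569) ≈ 0.6744

0.674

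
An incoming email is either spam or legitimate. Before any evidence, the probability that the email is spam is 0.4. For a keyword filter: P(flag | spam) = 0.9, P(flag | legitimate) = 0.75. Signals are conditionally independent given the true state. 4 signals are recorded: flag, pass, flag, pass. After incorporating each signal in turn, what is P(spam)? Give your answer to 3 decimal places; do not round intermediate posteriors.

After 'flag': P(spam) = 0.9·0.4000 / (0.9·0.4000 + 0.75·0.6000) ≈ 0.4444
After 'pass': P(spam) = 0.1·0.4444 / (0.1·0.4444 + 0.25·0.5556) ≈ 0.2424
After 'flag': P(spam) = 0.9·0.2424 / (0.9·0.2424 + 0.75·0.7576) ≈ 0.2775
After 'pass': P(spam) = 0.1·0.2775 / (0.1·0.2775 + 0.25·0.7225) ≈ 0.1331

0.133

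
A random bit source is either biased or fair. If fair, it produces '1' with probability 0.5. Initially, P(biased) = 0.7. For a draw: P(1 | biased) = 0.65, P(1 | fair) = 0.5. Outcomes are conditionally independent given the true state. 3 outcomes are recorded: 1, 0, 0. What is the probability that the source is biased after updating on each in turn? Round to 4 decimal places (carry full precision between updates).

0.5978

After '1': P(biased) = 0.65·0.7000 / (0.65·0.7000 + 0.5·0.3000) ≈ 0.7521
After '0': P(biased) = 0.35·0.7521 / (0.35·0.7521 + 0.5·0.2479) ≈ 0.6798
After '0': P(biased) = 0.35·0.6798 / (0.35·0.6798 + 0.5·0.3202) ≈ 0.5978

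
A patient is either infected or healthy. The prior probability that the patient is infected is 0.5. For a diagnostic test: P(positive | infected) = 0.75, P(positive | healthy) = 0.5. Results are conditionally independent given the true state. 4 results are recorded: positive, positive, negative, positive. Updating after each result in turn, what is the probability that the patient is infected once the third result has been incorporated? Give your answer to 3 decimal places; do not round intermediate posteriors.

Each posterior becomes the prior for the next update.
After 'positive': P(infected) = 0.75·0.5000 / (0.75·0.5000 + 0.5·0.5000) ≈ 0.6000
After 'positive': P(infected) = 0.75·0.6000 / (0.75·0.6000 + 0.5·0.4000) ≈ 0.6923
After 'negative': P(infected) = 0.25·0.6923 / (0.25·0.6923 + 0.5·0.3077) ≈ 0.5294

0.529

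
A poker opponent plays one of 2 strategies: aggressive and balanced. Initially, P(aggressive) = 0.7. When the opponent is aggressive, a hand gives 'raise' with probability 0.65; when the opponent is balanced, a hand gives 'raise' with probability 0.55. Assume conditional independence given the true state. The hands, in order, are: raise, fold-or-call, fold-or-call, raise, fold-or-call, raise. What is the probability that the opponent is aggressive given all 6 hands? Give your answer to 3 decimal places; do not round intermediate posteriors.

0.644

After 'raise': P(aggressive) = 0.65·0.7000 / (0.65·0.7000 + 0.55·0.3000) ≈ 0.7339
After 'fold-or-call': P(aggressive) = 0.35·0.7339 / (0.35·0.7339 + 0.45·0.2661) ≈ 0.6820
After 'fold-or-call': P(aggressive) = 0.35·0.6820 / (0.35·0.6820 + 0.45·0.3180) ≈ 0.6252
After 'raise': P(aggressive) = 0.65·0.6252 / (0.65·0.6252 + 0.55·0.3748) ≈ 0.6635
After 'fold-or-call': P(aggressive) = 0.35·0.6635 / (0.35·0.6635 + 0.45·0.3365) ≈ 0.6053
After 'raise': P(aggressive) = 0.65·0.6053 / (0.65·0.6053 + 0.55·0.3947) ≈ 0.6444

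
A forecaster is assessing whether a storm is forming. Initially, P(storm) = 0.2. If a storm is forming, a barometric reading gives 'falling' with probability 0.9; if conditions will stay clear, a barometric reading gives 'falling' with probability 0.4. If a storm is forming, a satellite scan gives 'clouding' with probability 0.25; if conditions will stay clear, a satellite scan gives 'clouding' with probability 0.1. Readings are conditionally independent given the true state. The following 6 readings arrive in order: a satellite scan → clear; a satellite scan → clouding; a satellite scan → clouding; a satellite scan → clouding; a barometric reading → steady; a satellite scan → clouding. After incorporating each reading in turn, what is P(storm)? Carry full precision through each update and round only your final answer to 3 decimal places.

After a satellite scan='clear': P(storm) = 0.75·0.2000 / (0.75·0.2000 + 0.9·0.8000) ≈ 0.1724
After a satellite scan='clouding': P(storm) = 0.25·0.1724 / (0.25·0.1724 + 0.1·0.8276) ≈ 0.3425
After a satellite scan='clouding': P(storm) = 0.25·0.3425 / (0.25·0.3425 + 0.1·0.6575) ≈ 0.5656
After a satellite scan='clouding': P(storm) = 0.25·0.5656 / (0.25·0.5656 + 0.1·0.4344) ≈ 0.7650
After a barometric reading='steady': P(storm) = 0.1·0.7650 / (0.1·0.7650 + 0.6·0.2350) ≈ 0.3517
After a satellite scan='clouding': P(storm) = 0.25·0.3517 / (0.25·0.3517 + 0.1·0.6483) ≈ 0.5756

0.576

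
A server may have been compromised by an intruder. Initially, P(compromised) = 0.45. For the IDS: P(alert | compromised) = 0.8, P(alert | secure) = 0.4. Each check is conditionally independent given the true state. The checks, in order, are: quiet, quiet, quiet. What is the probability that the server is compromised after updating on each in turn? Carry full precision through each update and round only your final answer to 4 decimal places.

After 'quiet': P(compromised) = 0.2·0.4500 / (0.2·0.4500 + 0.6·0.5500) ≈ 0.2143
After 'quiet': P(compromised) = 0.2·0.2143 / (0.2·0.2143 + 0.6·0.7857) ≈ 0.0833
After 'quiet': P(compromised) = 0.2·0.0833 / (0.2·0.0833 + 0.6·0.9167) ≈ 0.0294

0.0294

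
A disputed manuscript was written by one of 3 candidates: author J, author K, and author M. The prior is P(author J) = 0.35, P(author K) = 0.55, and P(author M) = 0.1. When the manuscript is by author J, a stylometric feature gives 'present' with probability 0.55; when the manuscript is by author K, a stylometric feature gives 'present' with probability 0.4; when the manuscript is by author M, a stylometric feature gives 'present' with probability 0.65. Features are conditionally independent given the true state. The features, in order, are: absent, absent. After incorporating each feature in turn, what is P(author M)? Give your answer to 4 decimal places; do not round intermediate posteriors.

After 'absent': normaliser = 0.45·0.3500 + 0.6·0.5500 + 0.35·0.1000; P(author J) ≈ 0.3014, P(author K) ≈ 0.6316, P(author M) ≈ 0.0670
After 'absent': normaliser = 0.45·0.3014 + 0.6·0.6316 + 0.35·0.0670; P(author J) ≈ 0.2521, P(author K) ≈ 0.7043, P(author M) ≈ 0.0436

0.0436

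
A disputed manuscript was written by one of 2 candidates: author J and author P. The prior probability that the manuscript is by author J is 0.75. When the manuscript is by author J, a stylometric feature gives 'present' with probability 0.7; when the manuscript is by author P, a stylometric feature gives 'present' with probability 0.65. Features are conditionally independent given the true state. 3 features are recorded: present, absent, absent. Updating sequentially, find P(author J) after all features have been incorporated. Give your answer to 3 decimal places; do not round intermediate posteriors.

After 'present': P(author J) = 0.7·0.7500 / (0.7·0.7500 + 0.65·0.2500) ≈ 0.7636
After 'absent': P(author J) = 0.3·0.7636 / (0.3·0.7636 + 0.35·0.2364) ≈ 0.7347
After 'absent': P(author J) = 0.3·0.7347 / (0.3·0.7347 + 0.35·0.2653) ≈ 0.7036

0.704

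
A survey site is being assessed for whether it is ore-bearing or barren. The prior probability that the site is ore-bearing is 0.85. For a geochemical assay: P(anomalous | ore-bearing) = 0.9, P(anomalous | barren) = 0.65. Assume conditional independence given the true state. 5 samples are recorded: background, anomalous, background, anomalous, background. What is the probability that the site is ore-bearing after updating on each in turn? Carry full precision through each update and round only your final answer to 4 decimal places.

0.2022

After 'background': P(ore) = 0.1·0.8500 / (0.1·0.8500 + 0.35·0.1500) ≈ 0.6182
After 'anomalous': P(ore) = 0.9·0.6182 / (0.9·0.6182 + 0.65·0.3818) ≈ 0.6915
After 'background': P(ore) = 0.1·0.6915 / (0.1·0.6915 + 0.35·0.3085) ≈ 0.3904
After 'anomalous': P(ore) = 0.9·0.3904 / (0.9·0.3904 + 0.65·0.6096) ≈ 0.4700
After 'background': P(ore) = 0.1·0.4700 / (0.1·0.4700 + 0.35·0.5300) ≈ 0.2022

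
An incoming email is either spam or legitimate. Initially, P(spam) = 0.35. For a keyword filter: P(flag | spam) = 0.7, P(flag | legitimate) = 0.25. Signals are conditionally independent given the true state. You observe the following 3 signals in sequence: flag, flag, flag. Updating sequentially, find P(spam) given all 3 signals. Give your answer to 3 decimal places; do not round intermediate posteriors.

Each posterior becomes the prior for the next update.
After 'flag': P(spam) = 0.7·0.3500 / (0.7·0.3500 + 0.25·0.6500) ≈ 0.6012
After 'flag': P(spam) = 0.7·0.6012 / (0.7·0.6012 + 0.25·0.3988) ≈ 0.8085
After 'flag': P(spam) = 0.7·0.8085 / (0.7·0.8085 + 0.25·0.1915) ≈ 0.9220

0.922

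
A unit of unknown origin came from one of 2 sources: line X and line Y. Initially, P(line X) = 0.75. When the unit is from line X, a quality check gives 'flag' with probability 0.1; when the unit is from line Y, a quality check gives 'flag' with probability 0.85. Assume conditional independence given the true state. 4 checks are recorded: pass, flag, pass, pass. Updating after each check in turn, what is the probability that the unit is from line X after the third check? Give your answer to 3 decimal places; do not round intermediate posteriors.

0.927

Each posterior becomes the prior for the next update.
After 'pass': P(line X) = 0.9·0.7500 / (0.9·0.7500 + 0.15·0.2500) ≈ 0.9474
After 'flag': P(line X) = 0.1·0.9474 / (0.1·0.9474 + 0.85·0.0526) ≈ 0.6792
After 'pass': P(line X) = 0.9·0.6792 / (0.9·0.6792 + 0.15·0.3208) ≈ 0.9270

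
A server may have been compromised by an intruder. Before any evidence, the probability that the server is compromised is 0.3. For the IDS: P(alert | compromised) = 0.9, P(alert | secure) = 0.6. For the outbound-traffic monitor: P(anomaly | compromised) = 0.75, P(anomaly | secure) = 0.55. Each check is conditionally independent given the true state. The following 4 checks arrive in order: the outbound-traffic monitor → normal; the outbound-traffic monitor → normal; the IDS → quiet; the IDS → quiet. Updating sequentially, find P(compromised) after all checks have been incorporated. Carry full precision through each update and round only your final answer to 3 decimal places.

0.008

After the outbound-traffic monitor='normal': P(compromised) = 0.25·0.3000 / (0.25·0.3000 + 0.45·0.7000) ≈ 0.1923
After the outbound-traffic monitor='normal': P(compromised) = 0.25·0.1923 / (0.25·0.1923 + 0.45·0.8077) ≈ 0.1168
After the IDS='quiet': P(compromised) = 0.1·0.1168 / (0.1·0.1168 + 0.4·0.8832) ≈ 0.0320
After the IDS='quiet': P(compromised) = 0.1·0.0320 / (0.1·0.0320 + 0.4·0.9680) ≈ 0.0082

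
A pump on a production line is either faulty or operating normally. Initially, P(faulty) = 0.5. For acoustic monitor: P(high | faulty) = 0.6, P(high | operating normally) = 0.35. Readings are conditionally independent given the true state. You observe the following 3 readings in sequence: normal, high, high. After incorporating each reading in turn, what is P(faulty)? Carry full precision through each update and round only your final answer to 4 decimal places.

0.6439

Apply Bayes' rule sequentially, carrying P(faulty) forward.
After 'normal': P(faulty) = 0.4·0.5000 / (0.4·0.5000 + 0.65·0.5000) ≈ 0.3810
After 'high': P(faulty) = 0.6·0.3810 / (0.6·0.3810 + 0.35·0.6190) ≈ 0.5134
After 'high': P(faulty) = 0.6·0.5134 / (0.6·0.5134 + 0.35·0.4866) ≈ 0.6439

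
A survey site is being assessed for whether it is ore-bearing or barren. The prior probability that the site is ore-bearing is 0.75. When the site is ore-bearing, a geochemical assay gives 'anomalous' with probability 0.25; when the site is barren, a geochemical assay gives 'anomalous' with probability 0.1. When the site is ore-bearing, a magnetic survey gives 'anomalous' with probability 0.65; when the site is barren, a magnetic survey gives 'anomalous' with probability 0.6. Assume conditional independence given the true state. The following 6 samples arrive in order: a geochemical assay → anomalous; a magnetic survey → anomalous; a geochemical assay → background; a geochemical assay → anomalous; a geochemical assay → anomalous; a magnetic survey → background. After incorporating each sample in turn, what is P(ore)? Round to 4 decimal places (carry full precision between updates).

Apply Bayes' rule sequentially, carrying P(ore) forward.
After a geochemical assay='anomalous': P(ore) = 0.25·0.7500 / (0.25·0.7500 + 0.1·0.2500) ≈ 0.8824
After a magnetic survey='anomalous': P(ore) = 0.65·0.8824 / (0.65·0.8824 + 0.6·0.1176) ≈ 0.8904
After a geochemical assay='background': P(ore) = 0.75·0.8904 / (0.75·0.8904 + 0.9·0.1096) ≈ 0.8713
After a geochemical assay='anomalous': P(ore) = 0.25·0.8713 / (0.25·0.8713 + 0.1·0.1287) ≈ 0.9442
After a geochemical assay='anomalous': P(ore) = 0.25·0.9442 / (0.25·0.9442 + 0.1·0.0558) ≈ 0.9769
After a magnetic survey='background': P(ore) = 0.35·0.9769 / (0.35·0.9769 + 0.4·0.0231) ≈ 0.9737

0.9737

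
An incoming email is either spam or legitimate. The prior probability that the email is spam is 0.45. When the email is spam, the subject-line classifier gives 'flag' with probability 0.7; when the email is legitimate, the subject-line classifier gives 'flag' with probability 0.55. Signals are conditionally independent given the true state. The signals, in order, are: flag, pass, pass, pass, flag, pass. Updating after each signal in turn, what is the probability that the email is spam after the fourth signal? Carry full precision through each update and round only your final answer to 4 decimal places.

0.2358

Each posterior becomes the prior for the next update.
After 'flag': P(spam) = 0.7·0.4500 / (0.7·0.4500 + 0.55·0.5500) ≈ 0.5101
After 'pass': P(spam) = 0.3·0.5101 / (0.3·0.5101 + 0.45·0.4899) ≈ 0.4098
After 'pass': P(spam) = 0.3·0.4098 / (0.3·0.4098 + 0.45·0.5902) ≈ 0.3164
After 'pass': P(spam) = 0.3·0.3164 / (0.3·0.3164 + 0.45·0.6836) ≈ 0.2358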